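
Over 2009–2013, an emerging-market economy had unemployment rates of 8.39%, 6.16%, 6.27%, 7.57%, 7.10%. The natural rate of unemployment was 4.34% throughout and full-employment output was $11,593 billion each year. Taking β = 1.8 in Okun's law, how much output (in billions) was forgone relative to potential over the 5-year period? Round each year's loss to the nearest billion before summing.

$2,878 billion

Year 2009: gap = -1.8 × (8.39 - 4.34) = -7.29%, loss ≈ 11593 × 7.29/100 ≈ 845.
Year 2010: gap = -1.8 × (6.16 - 4.34) = -3.276%, loss ≈ 11593 × 3.276/100 ≈ 380.
Year 2011: gap = -1.8 × (6.27 - 4.34) = -3.474%, loss ≈ 11593 × 3.474/100 ≈ 403.
Year 2012: gap = -1.8 × (7.57 - 4.34) = -5.814%, loss ≈ 11593 × 5.814/100 ≈ 674.
Year 2013: gap = -1.8 × (7.1 - 4.34) = -4.968%, loss ≈ 11593 × 4.968/100 ≈ 576.
Total lost output = 845 + 380 + 403 + 674 + 576 = 2878 billion.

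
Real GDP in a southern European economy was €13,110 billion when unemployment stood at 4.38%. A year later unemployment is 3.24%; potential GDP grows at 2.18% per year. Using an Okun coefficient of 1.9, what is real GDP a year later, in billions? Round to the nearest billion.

€13,680 billion

Δu = 3.24 - 4.38 = -1.14 points.
Okun's law (growth form): g_Y = g_Y* - β × Δu = 2.18 - 1.9 × (-1.14) = 2.18 + 2.166 = 4.346%.
Real GDP in the next year = 13110 × (1 + 4.346/100) = 13110 × 1.04346 ≈ 13680 billion.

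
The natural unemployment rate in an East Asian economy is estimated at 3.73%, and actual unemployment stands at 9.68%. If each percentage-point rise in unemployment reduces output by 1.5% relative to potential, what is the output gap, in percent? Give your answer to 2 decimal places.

The unemployment gap is 9.68 - 3.73 = 5.95 percentage points.
Okun's law gives an output gap of -1.5 × 5.95 = -8.925%, i.e. 8.93% below potential.

-8.93%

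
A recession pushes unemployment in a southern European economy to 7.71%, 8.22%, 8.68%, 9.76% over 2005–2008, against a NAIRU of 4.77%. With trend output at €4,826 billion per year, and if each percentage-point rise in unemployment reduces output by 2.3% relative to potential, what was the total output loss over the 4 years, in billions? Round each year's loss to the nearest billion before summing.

€1,697 billion

Year 2005: gap = -2.3 × (7.71 - 4.77) = -6.762%, loss ≈ 4826 × 6.762/100 ≈ 326.
Year 2006: gap = -2.3 × (8.22 - 4.77) = -7.935%, loss ≈ 4826 × 7.935/100 ≈ 383.
Year 2007: gap = -2.3 × (8.68 - 4.77) = -8.993%, loss ≈ 4826 × 8.993/100 ≈ 434.
Year 2008: gap = -2.3 × (9.76 - 4.77) = -11.477%, loss ≈ 4826 × 11.477/100 ≈ 554.
Total lost output = 326 + 383 + 434 + 554 = 1697 billion.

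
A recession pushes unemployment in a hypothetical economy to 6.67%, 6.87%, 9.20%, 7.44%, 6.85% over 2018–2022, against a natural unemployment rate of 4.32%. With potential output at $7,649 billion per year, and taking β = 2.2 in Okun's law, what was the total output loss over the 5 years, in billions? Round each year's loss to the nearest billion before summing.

Year 2018: gap = -2.2 × (6.67 - 4.32) = -5.17%, loss ≈ 7649 × 5.17/100 ≈ 395.
Year 2019: gap = -2.2 × (6.87 - 4.32) = -5.61%, loss ≈ 7649 × 5.61/100 ≈ 429.
Year 2020: gap = -2.2 × (9.2 - 4.32) = -10.736%, loss ≈ 7649 × 10.736/100 ≈ 821.
Year 2021: gap = -2.2 × (7.44 - 4.32) = -6.864%, loss ≈ 7649 × 6.864/100 ≈ 525.
Year 2022: gap = -2.2 × (6.85 - 4.32) = -5.566%, loss ≈ 7649 × 5.566/100 ≈ 426.
Total lost output = 395 + 429 + 821 + 525 + 426 = 2596 billion.

$2,596 billion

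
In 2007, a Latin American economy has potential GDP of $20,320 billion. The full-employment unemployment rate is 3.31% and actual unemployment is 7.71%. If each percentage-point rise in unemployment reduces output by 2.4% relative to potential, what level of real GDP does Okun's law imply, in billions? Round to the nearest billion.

$18,174 billion

Unemployment gap = 7.71 - 3.31 = 4.4 points, so the output gap is -2.4 × 4.4 = -10.56%.
Actual GDP = 20320 × (1 - 10.56/100) = 20320 × 0.8944 ≈ 18174 billion.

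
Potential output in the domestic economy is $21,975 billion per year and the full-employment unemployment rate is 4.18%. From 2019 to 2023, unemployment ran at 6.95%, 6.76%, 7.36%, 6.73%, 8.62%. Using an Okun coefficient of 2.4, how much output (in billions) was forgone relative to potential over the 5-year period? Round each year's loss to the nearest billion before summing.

Year 2019: gap = -2.4 × (6.95 - 4.18) = -6.648%, loss ≈ 21975 × 6.648/100 ≈ 1461.
Year 2020: gap = -2.4 × (6.76 - 4.18) = -6.192%, loss ≈ 21975 × 6.192/100 ≈ 1361.
Year 2021: gap = -2.4 × (7.36 - 4.18) = -7.632%, loss ≈ 21975 × 7.632/100 ≈ 1677.
Year 2022: gap = -2.4 × (6.73 - 4.18) = -6.12%, loss ≈ 21975 × 6.12/100 ≈ 1345.
Year 2023: gap = -2.4 × (8.62 - 4.18) = -10.656%, loss ≈ 21975 × 10.656/100 ≈ 2342.
Total lost output = 1461 + 1361 + 1677 + 1345 + 2342 = 8186 billion.

$8,186 billion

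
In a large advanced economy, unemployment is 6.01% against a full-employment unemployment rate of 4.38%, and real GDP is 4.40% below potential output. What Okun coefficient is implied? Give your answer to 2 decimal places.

β ≈ 2.70

Okun's law: output gap = -β × (u - u*).
-4.40 = -β × (6.01 - 4.38) = -β × 1.63, so β = 4.4/1.63 = 2.70.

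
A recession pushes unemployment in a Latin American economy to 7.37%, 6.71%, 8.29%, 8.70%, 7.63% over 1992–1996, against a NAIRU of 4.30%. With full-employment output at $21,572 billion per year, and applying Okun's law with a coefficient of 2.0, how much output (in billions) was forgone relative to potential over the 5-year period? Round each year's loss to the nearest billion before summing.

Year 1992: gap = -2.0 × (7.37 - 4.3) = -6.14%, loss ≈ 21572 × 6.14/100 ≈ 1325.
Year 1993: gap = -2.0 × (6.71 - 4.3) = -4.82%, loss ≈ 21572 × 4.82/100 ≈ 1040.
Year 1994: gap = -2.0 × (8.29 - 4.3) = -7.98%, loss ≈ 21572 × 7.98/100 ≈ 1721.
Year 1995: gap = -2.0 × (8.7 - 4.3) = -8.8%, loss ≈ 21572 × 8.8/100 ≈ 1898.
Year 1996: gap = -2.0 × (7.63 - 4.3) = -6.66%, loss ≈ 21572 × 6.66/100 ≈ 1437.
Total lost output = 1325 + 1040 + 1721 + 1898 + 1437 = 7421 billion.

$7,421 billion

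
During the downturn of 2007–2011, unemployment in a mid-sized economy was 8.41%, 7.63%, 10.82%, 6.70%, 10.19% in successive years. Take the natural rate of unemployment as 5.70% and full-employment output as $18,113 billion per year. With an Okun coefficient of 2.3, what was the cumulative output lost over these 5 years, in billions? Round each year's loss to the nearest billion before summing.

$6,354 billion

Year 2007: gap = -2.3 × (8.41 - 5.7) = -6.233%, loss ≈ 18113 × 6.233/100 ≈ 1129.
Year 2008: gap = -2.3 × (7.63 - 5.7) = -4.439%, loss ≈ 18113 × 4.439/100 ≈ 804.
Year 2009: gap = -2.3 × (10.82 - 5.7) = -11.776%, loss ≈ 18113 × 11.776/100 ≈ 2133.
Year 2010: gap = -2.3 × (6.7 - 5.7) = -2.3%, loss ≈ 18113 × 2.3/100 ≈ 417.
Year 2011: gap = -2.3 × (10.19 - 5.7) = -10.327%, loss ≈ 18113 × 10.327/100 ≈ 1871.
Total lost output = 1129 + 804 + 2133 + 417 + 1871 = 6354 billion.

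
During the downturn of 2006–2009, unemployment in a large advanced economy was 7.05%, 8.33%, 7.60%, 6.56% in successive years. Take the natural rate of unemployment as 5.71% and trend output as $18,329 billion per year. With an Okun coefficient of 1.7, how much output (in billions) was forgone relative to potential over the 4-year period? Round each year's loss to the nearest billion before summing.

$2,088 billion

Year 2006: gap = -1.7 × (7.05 - 5.71) = -2.278%, loss ≈ 18329 × 2.278/100 ≈ 418.
Year 2007: gap = -1.7 × (8.33 - 5.71) = -4.454%, loss ≈ 18329 × 4.454/100 ≈ 816.
Year 2008: gap = -1.7 × (7.6 - 5.71) = -3.213%, loss ≈ 18329 × 3.213/100 ≈ 589.
Year 2009: gap = -1.7 × (6.56 - 5.71) = -1.445%, loss ≈ 18329 × 1.445/100 ≈ 265.
Total lost output = 418 + 816 + 589 + 265 = 2088 billion.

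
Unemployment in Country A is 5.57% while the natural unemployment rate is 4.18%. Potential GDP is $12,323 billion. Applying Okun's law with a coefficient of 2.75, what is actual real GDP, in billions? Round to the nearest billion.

Unemployment gap = 5.57 - 4.18 = 1.39 points, so the output gap is -2.75 × 1.39 = -3.8225%.
Actual GDP = 12323 × (1 - 3.8225/100) = 12323 × 0.961775 ≈ 11852 billion.

$11,852 billion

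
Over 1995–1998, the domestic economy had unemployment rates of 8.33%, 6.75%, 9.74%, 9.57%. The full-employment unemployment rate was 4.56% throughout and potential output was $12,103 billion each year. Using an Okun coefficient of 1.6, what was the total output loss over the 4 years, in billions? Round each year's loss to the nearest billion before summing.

Year 1995: gap = -1.6 × (8.33 - 4.56) = -6.032%, loss ≈ 12103 × 6.032/100 ≈ 730.
Year 1996: gap = -1.6 × (6.75 - 4.56) = -3.504%, loss ≈ 12103 × 3.504/100 ≈ 424.
Year 1997: gap = -1.6 × (9.74 - 4.56) = -8.288%, loss ≈ 12103 × 8.288/100 ≈ 1003.
Year 1998: gap = -1.6 × (9.57 - 4.56) = -8.016%, loss ≈ 12103 × 8.016/100 ≈ 970.
Total lost output = 730 + 424 + 1003 + 970 = 3127 billion.

$3,127 billion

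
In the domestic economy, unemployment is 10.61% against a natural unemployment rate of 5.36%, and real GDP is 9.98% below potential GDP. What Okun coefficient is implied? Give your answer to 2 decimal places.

β ≈ 1.90

Okun's law: output gap = -β × (u - u*).
-9.98 = -β × (10.61 - 5.36) = -β × 5.25, so β = 9.98/5.25 = 1.90.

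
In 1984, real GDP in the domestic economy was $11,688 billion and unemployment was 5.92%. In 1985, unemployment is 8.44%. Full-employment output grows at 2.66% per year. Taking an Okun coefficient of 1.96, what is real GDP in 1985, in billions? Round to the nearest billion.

Δu = 8.44 - 5.92 = 2.52 points.
Okun's law (growth form): g_Y = g_Y* - β × Δu = 2.66 - 1.96 × (2.52) = 2.66 - 4.9392 = -2.2792%.
Real GDP in the next year = 11688 × (1 - 2.2792/100) = 11688 × 0.977208 ≈ 11422 billion.

$11,422 billion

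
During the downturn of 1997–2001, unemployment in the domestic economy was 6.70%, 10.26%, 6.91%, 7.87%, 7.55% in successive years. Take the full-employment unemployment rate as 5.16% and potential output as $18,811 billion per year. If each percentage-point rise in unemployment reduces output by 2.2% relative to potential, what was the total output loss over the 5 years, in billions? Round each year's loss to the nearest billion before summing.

$5,583 billion

Year 1997: gap = -2.2 × (6.7 - 5.16) = -3.388%, loss ≈ 18811 × 3.388/100 ≈ 637.
Year 1998: gap = -2.2 × (10.26 - 5.16) = -11.22%, loss ≈ 18811 × 11.22/100 ≈ 2111.
Year 1999: gap = -2.2 × (6.91 - 5.16) = -3.85%, loss ≈ 18811 × 3.85/100 ≈ 724.
Year 2000: gap = -2.2 × (7.87 - 5.16) = -5.962%, loss ≈ 18811 × 5.962/100 ≈ 1122.
Year 2001: gap = -2.2 × (7.55 - 5.16) = -5.258%, loss ≈ 18811 × 5.258/100 ≈ 989.
Total lost output = 637 + 2111 + 724 + 1122 + 989 = 5583 billion.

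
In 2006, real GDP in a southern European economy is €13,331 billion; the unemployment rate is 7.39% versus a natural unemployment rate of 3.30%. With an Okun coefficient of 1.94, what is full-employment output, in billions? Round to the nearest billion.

€14,480 billion

Unemployment gap = 7.39 - 3.3 = 4.09 points, so output gap = -1.94 × 4.09 = -7.9346%.
Since Y = Y* × (1 + gap/100), Y* = 13331/0.920654 ≈ 14480 billion.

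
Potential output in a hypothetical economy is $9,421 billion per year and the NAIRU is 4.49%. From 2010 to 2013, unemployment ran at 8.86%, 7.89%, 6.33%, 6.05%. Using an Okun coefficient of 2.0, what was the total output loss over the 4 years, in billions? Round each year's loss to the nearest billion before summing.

$2,105 billion

Year 2010: gap = -2.0 × (8.86 - 4.49) = -8.74%, loss ≈ 9421 × 8.74/100 ≈ 823.
Year 2011: gap = -2.0 × (7.89 - 4.49) = -6.8%, loss ≈ 9421 × 6.8/100 ≈ 641.
Year 2012: gap = -2.0 × (6.33 - 4.49) = -3.68%, loss ≈ 9421 × 3.68/100 ≈ 347.
Year 2013: gap = -2.0 × (6.05 - 4.49) = -3.12%, loss ≈ 9421 × 3.12/100 ≈ 294.
Total lost output = 823 + 641 + 347 + 294 = 2105 billion.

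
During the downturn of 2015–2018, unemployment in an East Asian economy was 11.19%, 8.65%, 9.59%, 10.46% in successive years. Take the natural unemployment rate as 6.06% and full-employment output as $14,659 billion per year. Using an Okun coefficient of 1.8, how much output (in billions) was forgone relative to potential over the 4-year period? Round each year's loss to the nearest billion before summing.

$4,129 billion

Year 2015: gap = -1.8 × (11.19 - 6.06) = -9.234%, loss ≈ 14659 × 9.234/100 ≈ 1354.
Year 2016: gap = -1.8 × (8.65 - 6.06) = -4.662%, loss ≈ 14659 × 4.662/100 ≈ 683.
Year 2017: gap = -1.8 × (9.59 - 6.06) = -6.354%, loss ≈ 14659 × 6.354/100 ≈ 931.
Year 2018: gap = -1.8 × (10.46 - 6.06) = -7.92%, loss ≈ 14659 × 7.92/100 ≈ 1161.
Total lost output = 1354 + 683 + 931 + 1161 = 4129 billion.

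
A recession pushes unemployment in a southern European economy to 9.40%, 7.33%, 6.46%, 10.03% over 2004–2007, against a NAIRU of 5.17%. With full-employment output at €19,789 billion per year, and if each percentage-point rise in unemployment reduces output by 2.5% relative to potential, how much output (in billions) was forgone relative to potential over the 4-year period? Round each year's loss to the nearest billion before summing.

Year 2004: gap = -2.5 × (9.4 - 5.17) = -10.575%, loss ≈ 19789 × 10.575/100 ≈ 2093.
Year 2005: gap = -2.5 × (7.33 - 5.17) = -5.4%, loss ≈ 19789 × 5.4/100 ≈ 1069.
Year 2006: gap = -2.5 × (6.46 - 5.17) = -3.225%, loss ≈ 19789 × 3.225/100 ≈ 638.
Year 2007: gap = -2.5 × (10.03 - 5.17) = -12.15%, loss ≈ 19789 × 12.15/100 ≈ 2404.
Total lost output = 2093 + 1069 + 638 + 2404 = 6204 billion.

€6,204 billion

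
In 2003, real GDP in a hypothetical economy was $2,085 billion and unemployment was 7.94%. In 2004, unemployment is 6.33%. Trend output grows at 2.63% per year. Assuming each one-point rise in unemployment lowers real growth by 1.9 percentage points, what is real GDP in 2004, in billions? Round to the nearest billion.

$2,204 billion

Δu = 6.33 - 7.94 = -1.61 points.
Okun's law (growth form): g_Y = g_Y* - β × Δu = 2.63 - 1.9 × (-1.61) = 2.63 + 3.059 = 5.689%.
Real GDP in the next year = 2085 × (1 + 5.689/100) = 2085 × 1.05689 ≈ 2204 billion.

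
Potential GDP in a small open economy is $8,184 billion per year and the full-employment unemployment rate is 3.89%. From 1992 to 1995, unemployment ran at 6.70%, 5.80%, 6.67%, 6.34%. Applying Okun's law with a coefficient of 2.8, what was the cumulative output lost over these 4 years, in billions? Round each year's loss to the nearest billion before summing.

$2,280 billion

Year 1992: gap = -2.8 × (6.7 - 3.89) = -7.868%, loss ≈ 8184 × 7.868/100 ≈ 644.
Year 1993: gap = -2.8 × (5.8 - 3.89) = -5.348%, loss ≈ 8184 × 5.348/100 ≈ 438.
Year 1994: gap = -2.8 × (6.67 - 3.89) = -7.784%, loss ≈ 8184 × 7.784/100 ≈ 637.
Year 1995: gap = -2.8 × (6.34 - 3.89) = -6.86%, loss ≈ 8184 × 6.86/100 ≈ 561.
Total lost output = 644 + 438 + 637 + 561 = 2280 billion.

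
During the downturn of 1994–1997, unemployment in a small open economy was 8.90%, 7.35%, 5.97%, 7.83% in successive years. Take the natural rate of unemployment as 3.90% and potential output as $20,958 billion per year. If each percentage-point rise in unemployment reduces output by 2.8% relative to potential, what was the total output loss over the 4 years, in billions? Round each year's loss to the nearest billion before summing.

$8,480 billion

Year 1994: gap = -2.8 × (8.9 - 3.9) = -14%, loss ≈ 20958 × 14/100 ≈ 2934.
Year 1995: gap = -2.8 × (7.35 - 3.9) = -9.66%, loss ≈ 20958 × 9.66/100 ≈ 2025.
Year 1996: gap = -2.8 × (5.97 - 3.9) = -5.796%, loss ≈ 20958 × 5.796/100 ≈ 1215.
Year 1997: gap = -2.8 × (7.83 - 3.9) = -11.004%, loss ≈ 20958 × 11.004/100 ≈ 2306.
Total lost output = 2934 + 2025 + 1215 + 2306 = 8480 billion.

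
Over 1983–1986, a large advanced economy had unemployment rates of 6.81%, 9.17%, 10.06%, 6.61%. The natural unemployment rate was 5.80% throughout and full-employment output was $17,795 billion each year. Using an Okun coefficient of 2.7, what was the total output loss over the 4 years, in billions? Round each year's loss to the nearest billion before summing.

Year 1983: gap = -2.7 × (6.81 - 5.8) = -2.727%, loss ≈ 17795 × 2.727/100 ≈ 485.
Year 1984: gap = -2.7 × (9.17 - 5.8) = -9.099%, loss ≈ 17795 × 9.099/100 ≈ 1619.
Year 1985: gap = -2.7 × (10.06 - 5.8) = -11.502%, loss ≈ 17795 × 11.502/100 ≈ 2047.
Year 1986: gap = -2.7 × (6.61 - 5.8) = -2.187%, loss ≈ 17795 × 2.187/100 ≈ 389.
Total lost output = 485 + 1619 + 2047 + 389 = 4540 billion.

$4,540 billion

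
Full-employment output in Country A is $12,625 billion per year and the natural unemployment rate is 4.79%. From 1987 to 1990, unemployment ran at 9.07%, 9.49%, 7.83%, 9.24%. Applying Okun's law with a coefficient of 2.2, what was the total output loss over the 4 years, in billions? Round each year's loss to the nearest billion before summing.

$4,574 billion

Year 1987: gap = -2.2 × (9.07 - 4.79) = -9.416%, loss ≈ 12625 × 9.416/100 ≈ 1189.
Year 1988: gap = -2.2 × (9.49 - 4.79) = -10.34%, loss ≈ 12625 × 10.34/100 ≈ 1305.
Year 1989: gap = -2.2 × (7.83 - 4.79) = -6.688%, loss ≈ 12625 × 6.688/100 ≈ 844.
Year 1990: gap = -2.2 × (9.24 - 4.79) = -9.79%, loss ≈ 12625 × 9.79/100 ≈ 1236.
Total lost output = 1189 + 1305 + 844 + 1236 = 4574 billion.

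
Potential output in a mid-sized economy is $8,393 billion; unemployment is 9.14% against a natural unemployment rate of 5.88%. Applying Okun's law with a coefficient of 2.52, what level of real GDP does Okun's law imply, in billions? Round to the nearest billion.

$7,703 billion

Unemployment gap = 9.14 - 5.88 = 3.26 points, so the output gap is -2.52 × 3.26 = -8.2152%.
Actual GDP = 8393 × (1 - 8.2152/100) = 8393 × 0.917848 ≈ 7703 billion.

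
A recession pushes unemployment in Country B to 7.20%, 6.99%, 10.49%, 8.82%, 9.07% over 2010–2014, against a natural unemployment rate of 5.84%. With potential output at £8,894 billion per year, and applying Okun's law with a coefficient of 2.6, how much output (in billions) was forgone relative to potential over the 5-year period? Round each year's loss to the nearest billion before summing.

Year 2010: gap = -2.6 × (7.2 - 5.84) = -3.536%, loss ≈ 8894 × 3.536/100 ≈ 314.
Year 2011: gap = -2.6 × (6.99 - 5.84) = -2.99%, loss ≈ 8894 × 2.99/100 ≈ 266.
Year 2012: gap = -2.6 × (10.49 - 5.84) = -12.09%, loss ≈ 8894 × 12.09/100 ≈ 1075.
Year 2013: gap = -2.6 × (8.82 - 5.84) = -7.748%, loss ≈ 8894 × 7.748/100 ≈ 689.
Year 2014: gap = -2.6 × (9.07 - 5.84) = -8.398%, loss ≈ 8894 × 8.398/100 ≈ 747.
Total lost output = 314 + 266 + 1075 + 689 + 747 = 3091 billion.

£3,091 billion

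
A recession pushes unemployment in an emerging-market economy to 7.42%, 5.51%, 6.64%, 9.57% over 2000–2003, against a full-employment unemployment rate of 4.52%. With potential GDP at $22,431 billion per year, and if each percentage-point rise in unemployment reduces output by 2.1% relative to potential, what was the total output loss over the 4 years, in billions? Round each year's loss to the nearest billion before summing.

Year 2000: gap = -2.1 × (7.42 - 4.52) = -6.09%, loss ≈ 22431 × 6.09/100 ≈ 1366.
Year 2001: gap = -2.1 × (5.51 - 4.52) = -2.079%, loss ≈ 22431 × 2.079/100 ≈ 466.
Year 2002: gap = -2.1 × (6.64 - 4.52) = -4.452%, loss ≈ 22431 × 4.452/100 ≈ 999.
Year 2003: gap = -2.1 × (9.57 - 4.52) = -10.605%, loss ≈ 22431 × 10.605/100 ≈ 2379.
Total lost output = 1366 + 466 + 999 + 2379 = 5210 billion.

$5,210 billion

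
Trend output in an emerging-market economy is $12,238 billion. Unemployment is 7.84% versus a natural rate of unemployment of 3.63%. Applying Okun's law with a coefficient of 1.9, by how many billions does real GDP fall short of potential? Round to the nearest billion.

Output gap = -1.9 × (7.84 - 3.63) = -1.9 × 4.21 = -7.999%.
Actual GDP ≈ 12238 × 0.92001 ≈ 11259 billion, so the shortfall is 12238 - 11259 = 979 billion.

$979 billion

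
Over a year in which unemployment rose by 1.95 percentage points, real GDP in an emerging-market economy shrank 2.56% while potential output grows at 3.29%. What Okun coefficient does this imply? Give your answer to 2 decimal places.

β ≈ 3.00

Growth form: g_Y = g_Y* - β × Δu, so β = (g_Y* - g_Y)/Δu.
β = (3.29 + 2.56)/1.95 = 5.85/1.95 = 3.00.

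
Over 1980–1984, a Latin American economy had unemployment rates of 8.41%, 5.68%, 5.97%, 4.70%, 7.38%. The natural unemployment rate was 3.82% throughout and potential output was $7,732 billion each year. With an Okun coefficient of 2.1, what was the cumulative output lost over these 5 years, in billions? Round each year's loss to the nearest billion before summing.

$2,117 billion

Year 1980: gap = -2.1 × (8.41 - 3.82) = -9.639%, loss ≈ 7732 × 9.639/100 ≈ 745.
Year 1981: gap = -2.1 × (5.68 - 3.82) = -3.906%, loss ≈ 7732 × 3.906/100 ≈ 302.
Year 1982: gap = -2.1 × (5.97 - 3.82) = -4.515%, loss ≈ 7732 × 4.515/100 ≈ 349.
Year 1983: gap = -2.1 × (4.7 - 3.82) = -1.848%, loss ≈ 7732 × 1.848/100 ≈ 143.
Year 1984: gap = -2.1 × (7.38 - 3.82) = -7.476%, loss ≈ 7732 × 7.476/100 ≈ 578.
Total lost output = 745 + 302 + 349 + 143 + 578 = 2117 billion.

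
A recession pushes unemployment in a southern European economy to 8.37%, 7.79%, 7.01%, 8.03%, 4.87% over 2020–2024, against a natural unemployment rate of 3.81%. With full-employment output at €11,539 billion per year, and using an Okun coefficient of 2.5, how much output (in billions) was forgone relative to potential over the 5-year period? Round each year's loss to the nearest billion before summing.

Year 2020: gap = -2.5 × (8.37 - 3.81) = -11.4%, loss ≈ 11539 × 11.4/100 ≈ 1315.
Year 2021: gap = -2.5 × (7.79 - 3.81) = -9.95%, loss ≈ 11539 × 9.95/100 ≈ 1148.
Year 2022: gap = -2.5 × (7.01 - 3.81) = -8%, loss ≈ 11539 × 8/100 ≈ 923.
Year 2023: gap = -2.5 × (8.03 - 3.81) = -10.55%, loss ≈ 11539 × 10.55/100 ≈ 1217.
Year 2024: gap = -2.5 × (4.87 - 3.81) = -2.65%, loss ≈ 11539 × 2.65/100 ≈ 306.
Total lost output = 1315 + 1148 + 923 + 1217 + 306 = 4909 billion.

€4,909 billion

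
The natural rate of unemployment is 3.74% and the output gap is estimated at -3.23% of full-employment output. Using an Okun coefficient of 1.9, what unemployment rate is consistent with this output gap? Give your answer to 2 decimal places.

From Okun's law, u - u* = -(output gap)/β = -(-3.23)/1.9 = 1.7 points.
So u = 3.74 + 1.7 = 5.44%.

5.44%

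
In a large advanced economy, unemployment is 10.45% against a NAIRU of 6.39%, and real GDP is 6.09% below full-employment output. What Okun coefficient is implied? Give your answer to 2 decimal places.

β ≈ 1.50

Okun's law: output gap = -β × (u - u*).
-6.09 = -β × (10.45 - 6.39) = -β × 4.06, so β = 6.09/4.06 = 1.50.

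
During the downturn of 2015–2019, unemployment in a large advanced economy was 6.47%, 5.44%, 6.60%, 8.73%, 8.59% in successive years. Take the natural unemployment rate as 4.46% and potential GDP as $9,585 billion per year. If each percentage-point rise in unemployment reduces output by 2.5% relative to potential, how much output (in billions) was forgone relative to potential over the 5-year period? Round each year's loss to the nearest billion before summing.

Year 2015: gap = -2.5 × (6.47 - 4.46) = -5.025%, loss ≈ 9585 × 5.025/100 ≈ 482.
Year 2016: gap = -2.5 × (5.44 - 4.46) = -2.45%, loss ≈ 9585 × 2.45/100 ≈ 235.
Year 2017: gap = -2.5 × (6.6 - 4.46) = -5.35%, loss ≈ 9585 × 5.35/100 ≈ 513.
Year 2018: gap = -2.5 × (8.73 - 4.46) = -10.675%, loss ≈ 9585 × 10.675/100 ≈ 1023.
Year 2019: gap = -2.5 × (8.59 - 4.46) = -10.325%, loss ≈ 9585 × 10.325/100 ≈ 990.
Total lost output = 482 + 235 + 513 + 1023 + 990 = 3243 billion.

$3,243 billion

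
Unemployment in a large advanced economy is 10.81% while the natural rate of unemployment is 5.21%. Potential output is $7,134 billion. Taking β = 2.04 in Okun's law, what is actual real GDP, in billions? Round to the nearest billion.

$6,319 billion

Unemployment gap = 10.81 - 5.21 = 5.6 points, so the output gap is -2.04 × 5.6 = -11.424%.
Actual GDP = 7134 × (1 - 11.424/100) = 7134 × 0.88576 ≈ 6319 billion.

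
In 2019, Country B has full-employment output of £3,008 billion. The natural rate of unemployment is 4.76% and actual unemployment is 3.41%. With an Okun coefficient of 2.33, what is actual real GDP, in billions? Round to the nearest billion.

Unemployment gap = 3.41 - 4.76 = -1.35 points, so the output gap is -2.33 × (-1.35) = 3.1455%.
Actual GDP = 3008 × (1 + 3.1455/100) = 3008 × 1.031455 ≈ 3103 billion.

£3,103 billion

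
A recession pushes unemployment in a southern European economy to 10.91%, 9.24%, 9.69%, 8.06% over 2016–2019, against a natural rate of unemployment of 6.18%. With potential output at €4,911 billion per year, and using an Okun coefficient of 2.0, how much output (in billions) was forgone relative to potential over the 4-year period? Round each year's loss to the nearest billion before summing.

€1,296 billion

Year 2016: gap = -2.0 × (10.91 - 6.18) = -9.46%, loss ≈ 4911 × 9.46/100 ≈ 465.
Year 2017: gap = -2.0 × (9.24 - 6.18) = -6.12%, loss ≈ 4911 × 6.12/100 ≈ 301.
Year 2018: gap = -2.0 × (9.69 - 6.18) = -7.02%, loss ≈ 4911 × 7.02/100 ≈ 345.
Year 2019: gap = -2.0 × (8.06 - 6.18) = -3.76%, loss ≈ 4911 × 3.76/100 ≈ 185.
Total lost output = 465 + 301 + 345 + 185 = 1296 billion.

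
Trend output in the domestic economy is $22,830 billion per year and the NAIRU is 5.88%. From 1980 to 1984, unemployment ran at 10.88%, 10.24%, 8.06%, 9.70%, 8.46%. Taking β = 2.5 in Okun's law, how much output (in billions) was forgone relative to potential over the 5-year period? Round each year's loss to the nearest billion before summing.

$10,239 billion

Year 1980: gap = -2.5 × (10.88 - 5.88) = -12.5%, loss ≈ 22830 × 12.5/100 ≈ 2854.
Year 1981: gap = -2.5 × (10.24 - 5.88) = -10.9%, loss ≈ 22830 × 10.9/100 ≈ 2488.
Year 1982: gap = -2.5 × (8.06 - 5.88) = -5.45%, loss ≈ 22830 × 5.45/100 ≈ 1244.
Year 1983: gap = -2.5 × (9.7 - 5.88) = -9.55%, loss ≈ 22830 × 9.55/100 ≈ 2180.
Year 1984: gap = -2.5 × (8.46 - 5.88) = -6.45%, loss ≈ 22830 × 6.45/100 ≈ 1473.
Total lost output = 2854 + 2488 + 1244 + 2180 + 1473 = 10239 billion.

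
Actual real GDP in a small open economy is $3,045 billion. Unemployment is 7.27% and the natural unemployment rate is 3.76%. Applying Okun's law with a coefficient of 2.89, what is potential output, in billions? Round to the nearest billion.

$3,389 billion

Unemployment gap = 7.27 - 3.76 = 3.51 points, so output gap = -2.89 × 3.51 = -10.1439%.
Since Y = Y* × (1 + gap/100), Y* = 3045/0.898561 ≈ 3389 billion.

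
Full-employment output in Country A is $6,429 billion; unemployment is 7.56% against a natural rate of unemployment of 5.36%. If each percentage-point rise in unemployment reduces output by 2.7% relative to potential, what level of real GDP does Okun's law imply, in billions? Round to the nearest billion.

Unemployment gap = 7.56 - 5.36 = 2.2 points, so the output gap is -2.7 × 2.2 = -5.94%.
Actual GDP = 6429 × (1 - 5.94/100) = 6429 × 0.9406 ≈ 6047 billion.

$6,047 billion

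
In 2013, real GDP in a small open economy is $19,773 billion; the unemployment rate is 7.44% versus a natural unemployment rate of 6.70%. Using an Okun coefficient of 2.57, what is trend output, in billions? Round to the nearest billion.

Unemployment gap = 7.44 - 6.7 = 0.74 points, so output gap = -2.57 × 0.74 = -1.9018%.
Since Y = Y* × (1 + gap/100), Y* = 19773/0.980982 ≈ 20156 billion.

$20,156 billion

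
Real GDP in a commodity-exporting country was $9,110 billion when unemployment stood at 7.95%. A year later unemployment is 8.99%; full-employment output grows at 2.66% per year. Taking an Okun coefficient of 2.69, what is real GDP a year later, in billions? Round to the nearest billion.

$9,097 billion

Δu = 8.99 - 7.95 = 1.04 points.
Okun's law (growth form): g_Y = g_Y* - β × Δu = 2.66 - 2.69 × (1.04) = 2.66 - 2.7976 = -0.1376%.
Real GDP in the next year = 9110 × (1 - 0.1376/100) = 9110 × 0.998624 ≈ 9097 billion.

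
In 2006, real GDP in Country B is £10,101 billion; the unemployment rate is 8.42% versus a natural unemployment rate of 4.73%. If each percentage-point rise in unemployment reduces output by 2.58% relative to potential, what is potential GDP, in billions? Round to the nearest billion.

£11,164 billion

Unemployment gap = 8.42 - 4.73 = 3.69 points, so output gap = -2.58 × 3.69 = -9.5202%.
Since Y = Y* × (1 + gap/100), Y* = 10101/0.904798 ≈ 11164 billion.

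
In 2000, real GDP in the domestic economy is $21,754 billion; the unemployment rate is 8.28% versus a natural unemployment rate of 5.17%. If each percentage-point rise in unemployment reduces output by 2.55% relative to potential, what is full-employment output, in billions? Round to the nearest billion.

Unemployment gap = 8.28 - 5.17 = 3.11 points, so output gap = -2.55 × 3.11 = -7.9305%.
Since Y = Y* × (1 + gap/100), Y* = 21754/0.920695 ≈ 23628 billion.

$23,628 billion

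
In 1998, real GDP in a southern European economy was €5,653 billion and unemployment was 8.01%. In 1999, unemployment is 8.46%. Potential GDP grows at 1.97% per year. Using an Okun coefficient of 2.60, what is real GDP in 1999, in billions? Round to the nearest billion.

Δu = 8.46 - 8.01 = 0.45 points.
Okun's law (growth form): g_Y = g_Y* - β × Δu = 1.97 - 2.60 × (0.45) = 1.97 - 1.17 = 0.8%.
Real GDP in the next year = 5653 × (1 + 0.8/100) = 5653 × 1.008 ≈ 5698 billion.

€5,698 billion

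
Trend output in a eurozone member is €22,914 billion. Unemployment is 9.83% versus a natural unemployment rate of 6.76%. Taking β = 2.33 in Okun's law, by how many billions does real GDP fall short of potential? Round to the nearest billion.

Output gap = -2.33 × (9.83 - 6.76) = -2.33 × 3.07 = -7.1531%.
Actual GDP ≈ 22914 × 0.928469 ≈ 21275 billion, so the shortfall is 22914 - 21275 = 1639 billion.

€1,639 billion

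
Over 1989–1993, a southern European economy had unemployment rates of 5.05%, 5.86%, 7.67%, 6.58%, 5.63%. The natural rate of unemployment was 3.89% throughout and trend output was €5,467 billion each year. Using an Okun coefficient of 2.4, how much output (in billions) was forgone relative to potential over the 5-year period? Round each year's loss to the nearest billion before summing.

Year 1989: gap = -2.4 × (5.05 - 3.89) = -2.784%, loss ≈ 5467 × 2.784/100 ≈ 152.
Year 1990: gap = -2.4 × (5.86 - 3.89) = -4.728%, loss ≈ 5467 × 4.728/100 ≈ 258.
Year 1991: gap = -2.4 × (7.67 - 3.89) = -9.072%, loss ≈ 5467 × 9.072/100 ≈ 496.
Year 1992: gap = -2.4 × (6.58 - 3.89) = -6.456%, loss ≈ 5467 × 6.456/100 ≈ 353.
Year 1993: gap = -2.4 × (5.63 - 3.89) = -4.176%, loss ≈ 5467 × 4.176/100 ≈ 228.
Total lost output = 152 + 258 + 496 + 353 + 228 = 1487 billion.

€1,487 billion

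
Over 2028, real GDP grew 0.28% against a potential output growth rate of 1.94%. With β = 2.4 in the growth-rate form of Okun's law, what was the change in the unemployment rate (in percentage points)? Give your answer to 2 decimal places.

Growth-rate Okun's law: g_Y = g_Y* - β × Δu, so Δu = (g_Y* - g_Y)/β.
Δu = (1.94 - 0.28)/2.4 = 1.66/2.4 = 0.69 percentage points.

0.69 percentage points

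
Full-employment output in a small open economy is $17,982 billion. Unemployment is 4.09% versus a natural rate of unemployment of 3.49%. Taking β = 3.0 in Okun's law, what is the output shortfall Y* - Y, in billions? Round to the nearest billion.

$324 billion

Output gap = -3.0 × (4.09 - 3.49) = -3 × 0.6 = -1.8%.
Actual GDP ≈ 17982 × 0.982 ≈ 17658 billion, so the shortfall is 17982 - 17658 = 324 billion.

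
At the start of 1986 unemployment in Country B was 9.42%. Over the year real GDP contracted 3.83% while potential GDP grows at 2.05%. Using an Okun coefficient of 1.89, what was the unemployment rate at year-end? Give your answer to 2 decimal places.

Growth-rate Okun's law: g_Y = g_Y* - β × Δu, so Δu = (g_Y* - g_Y)/β.
Δu = (2.05 + 3.83)/1.89 = 5.88/1.89 = 3.11 percentage points.
Year-end unemployment = 9.42 + 3.11 = 12.53%.

12.53%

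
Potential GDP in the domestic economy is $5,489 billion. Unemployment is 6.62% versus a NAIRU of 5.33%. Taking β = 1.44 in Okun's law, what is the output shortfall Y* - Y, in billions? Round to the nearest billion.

Output gap = -1.44 × (6.62 - 5.33) = -1.44 × 1.29 = -1.8576%.
Actual GDP ≈ 5489 × 0.981424 ≈ 5387 billion, so the shortfall is 5489 - 5387 = 102 billion.

$102 billion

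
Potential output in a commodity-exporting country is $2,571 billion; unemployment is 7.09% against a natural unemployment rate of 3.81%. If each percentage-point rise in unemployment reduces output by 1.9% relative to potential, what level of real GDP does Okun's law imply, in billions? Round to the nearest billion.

$2,411 billion

Unemployment gap = 7.09 - 3.81 = 3.28 points, so the output gap is -1.9 × 3.28 = -6.232%.
Actual GDP = 2571 × (1 - 6.232/100) = 2571 × 0.93768 ≈ 2411 billion.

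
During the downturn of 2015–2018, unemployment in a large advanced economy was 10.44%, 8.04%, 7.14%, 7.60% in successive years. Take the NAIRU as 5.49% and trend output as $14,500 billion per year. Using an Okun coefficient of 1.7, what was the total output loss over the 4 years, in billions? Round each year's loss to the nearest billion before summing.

Year 2015: gap = -1.7 × (10.44 - 5.49) = -8.415%, loss ≈ 14500 × 8.415/100 ≈ 1220.
Year 2016: gap = -1.7 × (8.04 - 5.49) = -4.335%, loss ≈ 14500 × 4.335/100 ≈ 629.
Year 2017: gap = -1.7 × (7.14 - 5.49) = -2.805%, loss ≈ 14500 × 2.805/100 ≈ 407.
Year 2018: gap = -1.7 × (7.6 - 5.49) = -3.587%, loss ≈ 14500 × 3.587/100 ≈ 520.
Total lost output = 1220 + 629 + 407 + 520 = 2776 billion.

$2,776 billion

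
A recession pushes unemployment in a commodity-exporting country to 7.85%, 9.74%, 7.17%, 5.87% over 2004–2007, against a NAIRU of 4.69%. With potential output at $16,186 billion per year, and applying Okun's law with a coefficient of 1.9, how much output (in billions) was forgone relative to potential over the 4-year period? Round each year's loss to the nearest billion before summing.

Year 2004: gap = -1.9 × (7.85 - 4.69) = -6.004%, loss ≈ 16186 × 6.004/100 ≈ 972.
Year 2005: gap = -1.9 × (9.74 - 4.69) = -9.595%, loss ≈ 16186 × 9.595/100 ≈ 1553.
Year 2006: gap = -1.9 × (7.17 - 4.69) = -4.712%, loss ≈ 16186 × 4.712/100 ≈ 763.
Year 2007: gap = -1.9 × (5.87 - 4.69) = -2.242%, loss ≈ 16186 × 2.242/100 ≈ 363.
Total lost output = 972 + 1553 + 763 + 363 = 3651 billion.

$3,651 billion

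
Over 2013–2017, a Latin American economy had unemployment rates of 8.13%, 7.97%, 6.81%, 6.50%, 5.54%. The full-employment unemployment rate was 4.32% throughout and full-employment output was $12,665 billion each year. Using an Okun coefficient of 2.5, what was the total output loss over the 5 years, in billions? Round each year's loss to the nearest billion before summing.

$4,226 billion

Year 2013: gap = -2.5 × (8.13 - 4.32) = -9.525%, loss ≈ 12665 × 9.525/100 ≈ 1206.
Year 2014: gap = -2.5 × (7.97 - 4.32) = -9.125%, loss ≈ 12665 × 9.125/100 ≈ 1156.
Year 2015: gap = -2.5 × (6.81 - 4.32) = -6.225%, loss ≈ 12665 × 6.225/100 ≈ 788.
Year 2016: gap = -2.5 × (6.5 - 4.32) = -5.45%, loss ≈ 12665 × 5.45/100 ≈ 690.
Year 2017: gap = -2.5 × (5.54 - 4.32) = -3.05%, loss ≈ 12665 × 3.05/100 ≈ 386.
Total lost output = 1206 + 1156 + 788 + 690 + 386 = 4226 billion.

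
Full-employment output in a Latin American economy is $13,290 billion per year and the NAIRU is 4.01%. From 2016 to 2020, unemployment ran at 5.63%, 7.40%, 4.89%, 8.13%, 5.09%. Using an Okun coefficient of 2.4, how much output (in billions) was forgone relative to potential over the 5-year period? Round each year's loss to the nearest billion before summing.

Year 2016: gap = -2.4 × (5.63 - 4.01) = -3.888%, loss ≈ 13290 × 3.888/100 ≈ 517.
Year 2017: gap = -2.4 × (7.4 - 4.01) = -8.136%, loss ≈ 13290 × 8.136/100 ≈ 1081.
Year 2018: gap = -2.4 × (4.89 - 4.01) = -2.112%, loss ≈ 13290 × 2.112/100 ≈ 281.
Year 2019: gap = -2.4 × (8.13 - 4.01) = -9.888%, loss ≈ 13290 × 9.888/100 ≈ 1314.
Year 2020: gap = -2.4 × (5.09 - 4.01) = -2.592%, loss ≈ 13290 × 2.592/100 ≈ 344.
Total lost output = 517 + 1081 + 281 + 1314 + 344 = 3537 billion.

$3,537 billion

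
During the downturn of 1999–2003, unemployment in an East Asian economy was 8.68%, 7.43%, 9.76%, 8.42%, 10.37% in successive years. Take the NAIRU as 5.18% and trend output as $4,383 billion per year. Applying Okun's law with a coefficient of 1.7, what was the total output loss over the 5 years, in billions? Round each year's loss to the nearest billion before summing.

$1,398 billion

Year 1999: gap = -1.7 × (8.68 - 5.18) = -5.95%, loss ≈ 4383 × 5.95/100 ≈ 261.
Year 2000: gap = -1.7 × (7.43 - 5.18) = -3.825%, loss ≈ 4383 × 3.825/100 ≈ 168.
Year 2001: gap = -1.7 × (9.76 - 5.18) = -7.786%, loss ≈ 4383 × 7.786/100 ≈ 341.
Year 2002: gap = -1.7 × (8.42 - 5.18) = -5.508%, loss ≈ 4383 × 5.508/100 ≈ 241.
Year 2003: gap = -1.7 × (10.37 - 5.18) = -8.823%, loss ≈ 4383 × 8.823/100 ≈ 387.
Total lost output = 261 + 168 + 341 + 241 + 387 = 1398 billion.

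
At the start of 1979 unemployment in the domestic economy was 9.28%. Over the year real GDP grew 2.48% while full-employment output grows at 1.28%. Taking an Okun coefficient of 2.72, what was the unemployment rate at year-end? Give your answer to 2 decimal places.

Growth-rate Okun's law: g_Y = g_Y* - β × Δu, so Δu = (g_Y* - g_Y)/β.
Δu = (1.28 - 2.48)/2.72 = -1.2/2.72 = -0.44 percentage points.
Year-end unemployment = 9.28 - 0.44 = 8.84%.

8.84%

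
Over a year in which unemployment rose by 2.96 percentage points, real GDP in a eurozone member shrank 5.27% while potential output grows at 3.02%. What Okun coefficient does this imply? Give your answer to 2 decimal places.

β ≈ 2.80

Growth form: g_Y = g_Y* - β × Δu, so β = (g_Y* - g_Y)/Δu.
β = (3.02 + 5.27)/2.96 = 8.29/2.96 = 2.80.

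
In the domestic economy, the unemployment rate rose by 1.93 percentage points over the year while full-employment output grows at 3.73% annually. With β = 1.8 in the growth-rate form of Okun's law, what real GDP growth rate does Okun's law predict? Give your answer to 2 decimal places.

Growth-rate Okun's law: g_Y = g_Y* - β × Δu.
g_Y = 3.73 - 1.8 × (1.93) = 3.73 - 3.474 = 0.256%, i.e. 0.26% to 2 d.p.

0.26%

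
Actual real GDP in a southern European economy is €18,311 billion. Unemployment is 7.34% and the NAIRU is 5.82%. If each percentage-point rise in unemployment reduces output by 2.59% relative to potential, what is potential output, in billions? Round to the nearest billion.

€19,061 billion

Unemployment gap = 7.34 - 5.82 = 1.52 points, so output gap = -2.59 × 1.52 = -3.9368%.
Since Y = Y* × (1 + gap/100), Y* = 18311/0.960632 ≈ 19061 billion.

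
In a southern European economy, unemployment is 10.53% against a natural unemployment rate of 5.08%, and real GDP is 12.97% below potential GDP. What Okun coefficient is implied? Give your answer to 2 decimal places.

β ≈ 2.38

Okun's law: output gap = -β × (u - u*).
-12.97 = -β × (10.53 - 5.08) = -β × 5.45, so β = 12.97/5.45 = 2.38.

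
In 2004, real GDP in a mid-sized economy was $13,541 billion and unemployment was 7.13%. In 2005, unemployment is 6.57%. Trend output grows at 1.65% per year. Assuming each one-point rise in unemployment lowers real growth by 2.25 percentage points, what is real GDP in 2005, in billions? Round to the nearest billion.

Δu = 6.57 - 7.13 = -0.56 points.
Okun's law (growth form): g_Y = g_Y* - β × Δu = 1.65 - 2.25 × (-0.56) = 1.65 + 1.26 = 2.91%.
Real GDP in the next year = 13541 × (1 + 2.91/100) = 13541 × 1.0291 ≈ 13935 billion.

$13,935 billion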